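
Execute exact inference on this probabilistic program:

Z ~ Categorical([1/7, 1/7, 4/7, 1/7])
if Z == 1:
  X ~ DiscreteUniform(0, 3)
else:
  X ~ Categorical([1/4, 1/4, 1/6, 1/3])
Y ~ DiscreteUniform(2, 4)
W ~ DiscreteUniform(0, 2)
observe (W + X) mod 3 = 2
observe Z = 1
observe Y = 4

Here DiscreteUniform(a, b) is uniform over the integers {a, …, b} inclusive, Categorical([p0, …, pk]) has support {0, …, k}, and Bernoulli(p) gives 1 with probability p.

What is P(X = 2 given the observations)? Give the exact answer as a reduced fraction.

P(X = 2 | obs) = 1/4

Enumerate traces; 4 have nonzero weight after conditioning:
  (Z=1, X=0, Y=4, W=2) weight 1/252
  (Z=1, X=1, Y=4, W=1) weight 1/252
  (Z=1, X=2, Y=4, W=0) weight 1/252
  (Z=1, X=3, Y=4, W=2) weight 1/252
Group by X:
  weight(X=0) = 1/252
  weight(X=1) = 1/252
  weight(X=2) = 1/252
  weight(X=3) = 1/252
Total weight = 1/252 + 1/252 + 1/252 + 1/252 = 1/63
P(X=0 | obs) = 1/252 / 1/63 = 1/4
P(X=1 | obs) = 1/252 / 1/63 = 1/4
P(X=2 | obs) = 1/252 / 1/63 = 1/4
P(X=3 | obs) = 1/252 / 1/63 = 1/4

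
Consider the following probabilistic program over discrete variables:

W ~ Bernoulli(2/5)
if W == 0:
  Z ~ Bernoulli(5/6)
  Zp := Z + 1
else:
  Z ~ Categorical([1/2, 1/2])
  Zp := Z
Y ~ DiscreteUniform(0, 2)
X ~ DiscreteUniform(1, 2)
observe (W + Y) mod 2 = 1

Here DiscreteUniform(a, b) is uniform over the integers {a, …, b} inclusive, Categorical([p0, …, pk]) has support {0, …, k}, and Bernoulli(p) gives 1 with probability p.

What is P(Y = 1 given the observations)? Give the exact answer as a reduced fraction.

P(Y = 1 | obs) = 3/7

Enumerate traces; 12 have nonzero weight after conditioning:
  (W=0, Z=0, Y=1, X=1) weight 1/60
  (W=0, Z=0, Y=1, X=2) weight 1/60
  (W=0, Z=1, Y=1, X=1) weight 1/12
  (W=0, Z=1, Y=1, X=2) weight 1/12
  (W=1, Z=0, Y=0, X=1) weight 1/30
  (W=1, Z=0, Y=0, X=2) weight 1/30
  (W=1, Z=0, Y=2, X=1) weight 1/30
  (W=1, Z=0, Y=2, X=2) weight 1/30
  … 4 more
Group by Y:
  weight(Y=0) = 2/15
  weight(Y=1) = 1/5
  weight(Y=2) = 2/15
Total weight = 2/15 + 1/5 + 2/15 = 7/15
P(Y=0 | obs) = 2/15 / 7/15 = 2/7
P(Y=1 | obs) = 1/5 / 7/15 = 3/7
P(Y=2 | obs) = 2/15 / 7/15 = 2/7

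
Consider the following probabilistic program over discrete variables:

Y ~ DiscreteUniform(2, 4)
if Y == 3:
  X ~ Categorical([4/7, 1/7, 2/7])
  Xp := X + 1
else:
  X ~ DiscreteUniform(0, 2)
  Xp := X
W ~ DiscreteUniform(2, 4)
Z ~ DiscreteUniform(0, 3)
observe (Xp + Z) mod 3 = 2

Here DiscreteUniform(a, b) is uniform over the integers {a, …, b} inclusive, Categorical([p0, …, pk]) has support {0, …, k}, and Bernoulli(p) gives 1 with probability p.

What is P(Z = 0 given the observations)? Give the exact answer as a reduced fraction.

P(Z = 0 | obs) = 17/80

Enumerate traces; 36 have nonzero weight after conditioning:
  (Y=2, X=0, W=2, Z=2) weight 1/108
  (Y=2, X=0, W=3, Z=2) weight 1/108
  (Y=2, X=0, W=4, Z=2) weight 1/108
  (Y=2, X=1, W=2, Z=1) weight 1/108
  (Y=2, X=1, W=3, Z=1) weight 1/108
  (Y=2, X=1, W=4, Z=1) weight 1/108
  (Y=2, X=2, W=2, Z=0) weight 1/108
  (Y=2, X=2, W=2, Z=3) weight 1/108
  … 28 more
Group by Z:
  weight(Z=0) = 17/252
  weight(Z=1) = 13/126
  weight(Z=2) = 5/63
  weight(Z=3) = 17/252
Total weight = 17/252 + 13/126 + 5/63 + 17/252 = 20/63
P(Z=0 | obs) = 17/252 / 20/63 = 17/80
P(Z=1 | obs) = 13/126 / 20/63 = 13/40
P(Z=2 | obs) = 5/63 / 20/63 = 1/4
P(Z=3 | obs) = 17/252 / 20/63 = 17/80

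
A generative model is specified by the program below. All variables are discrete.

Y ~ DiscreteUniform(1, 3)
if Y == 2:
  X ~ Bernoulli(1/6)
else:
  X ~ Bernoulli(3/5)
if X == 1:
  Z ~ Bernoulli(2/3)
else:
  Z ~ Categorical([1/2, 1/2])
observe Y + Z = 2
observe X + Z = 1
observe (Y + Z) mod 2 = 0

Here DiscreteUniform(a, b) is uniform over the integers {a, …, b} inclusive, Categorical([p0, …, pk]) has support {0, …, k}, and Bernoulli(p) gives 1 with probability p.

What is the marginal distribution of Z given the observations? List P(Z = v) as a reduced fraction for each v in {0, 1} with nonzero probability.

P(Z=0) = 5/23, P(Z=1) = 18/23

Enumerate traces; 2 have nonzero weight after conditioning:
  (Y=1, X=0, Z=1) weight 1/15
  (Y=2, X=1, Z=0) weight 1/54
Group by Z:
  weight(Z=0) = 1/54
  weight(Z=1) = 1/15
Total weight = 1/54 + 1/15 = 23/270
P(Z=0 | obs) = 1/54 / 23/270 = 5/23
P(Z=1 | obs) = 1/15 / 23/270 = 18/23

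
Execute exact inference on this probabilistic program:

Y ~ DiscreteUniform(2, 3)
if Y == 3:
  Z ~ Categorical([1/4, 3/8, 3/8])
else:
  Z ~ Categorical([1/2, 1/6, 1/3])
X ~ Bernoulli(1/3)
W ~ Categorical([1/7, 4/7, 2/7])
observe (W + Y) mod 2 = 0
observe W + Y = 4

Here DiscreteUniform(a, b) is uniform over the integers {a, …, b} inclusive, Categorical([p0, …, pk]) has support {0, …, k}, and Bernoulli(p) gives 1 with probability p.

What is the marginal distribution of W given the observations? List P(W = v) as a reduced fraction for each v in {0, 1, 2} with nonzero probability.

P(W=1) = 2/3, P(W=2) = 1/3

Enumerate traces; 12 have nonzero weight after conditioning:
  (Y=2, Z=0, X=0, W=2) weight 1/21
  (Y=2, Z=0, X=1, W=2) weight 1/42
  (Y=2, Z=1, X=0, W=2) weight 1/63
  (Y=2, Z=1, X=1, W=2) weight 1/126
  (Y=2, Z=2, X=0, W=2) weight 2/63
  (Y=2, Z=2, X=1, W=2) weight 1/63
  (Y=3, Z=0, X=0, W=1) weight 1/21
  (Y=3, Z=0, X=1, W=1) weight 1/42
  … 4 more
Group by W:
  weight(W=1) = 2/7
  weight(W=2) = 1/7
Total weight = 2/7 + 1/7 = 3/7
P(W=1 | obs) = 2/7 / 3/7 = 2/3
P(W=2 | obs) = 1/7 / 3/7 = 1/3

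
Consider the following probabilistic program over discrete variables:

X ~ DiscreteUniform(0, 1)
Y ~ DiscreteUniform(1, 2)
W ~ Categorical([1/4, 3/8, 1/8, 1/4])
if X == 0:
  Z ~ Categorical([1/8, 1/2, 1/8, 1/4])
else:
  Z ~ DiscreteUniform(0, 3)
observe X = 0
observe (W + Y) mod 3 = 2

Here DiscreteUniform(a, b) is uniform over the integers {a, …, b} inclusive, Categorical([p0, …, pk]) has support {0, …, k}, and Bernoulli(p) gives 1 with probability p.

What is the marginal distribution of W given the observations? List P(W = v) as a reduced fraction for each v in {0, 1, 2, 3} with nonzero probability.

Enumerate traces; 12 have nonzero weight after conditioning:
  (X=0, Y=1, W=1, Z=0) weight 3/256
  (X=0, Y=1, W=1, Z=1) weight 3/64
  (X=0, Y=1, W=1, Z=2) weight 3/256
  (X=0, Y=1, W=1, Z=3) weight 3/128
  (X=0, Y=2, W=0, Z=0) weight 1/128
  (X=0, Y=2, W=0, Z=1) weight 1/32
  (X=0, Y=2, W=0, Z=2) weight 1/128
  (X=0, Y=2, W=0, Z=3) weight 1/64
  (X=0, Y=2, W=3, Z=0) weight 1/128
  … 3 more
Group by W:
  weight(W=0) = 1/16
  weight(W=1) = 3/32
  weight(W=3) = 1/16
Total weight = 1/16 + 3/32 + 1/16 = 7/32
P(W=0 | obs) = 1/16 / 7/32 = 2/7
P(W=1 | obs) = 3/32 / 7/32 = 3/7
P(W=3 | obs) = 1/16 / 7/32 = 2/7

P(W=0) = 2/7, P(W=1) = 3/7, P(W=3) = 2/7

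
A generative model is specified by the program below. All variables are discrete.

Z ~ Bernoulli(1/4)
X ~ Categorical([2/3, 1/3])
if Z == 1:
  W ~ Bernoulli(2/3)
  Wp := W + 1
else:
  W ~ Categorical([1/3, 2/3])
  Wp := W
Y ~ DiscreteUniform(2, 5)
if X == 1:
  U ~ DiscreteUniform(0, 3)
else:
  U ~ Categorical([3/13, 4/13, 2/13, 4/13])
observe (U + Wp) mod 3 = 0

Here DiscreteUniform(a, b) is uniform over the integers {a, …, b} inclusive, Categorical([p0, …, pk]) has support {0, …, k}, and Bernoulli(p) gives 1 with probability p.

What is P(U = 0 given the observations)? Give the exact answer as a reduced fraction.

P(U = 0 | obs) = 111/539

Enumerate traces; 40 have nonzero weight after conditioning:
  (Z=0, X=0, W=0, Y=2, U=0) weight 1/104
  (Z=0, X=0, W=0, Y=2, U=3) weight 1/78
  (Z=0, X=0, W=0, Y=3, U=0) weight 1/104
  (Z=0, X=0, W=0, Y=3, U=3) weight 1/78
  (Z=0, X=0, W=0, Y=4, U=0) weight 1/104
  (Z=0, X=0, W=0, Y=4, U=3) weight 1/78
  (Z=0, X=0, W=0, Y=5, U=0) weight 1/104
  (Z=0, X=0, W=0, Y=5, U=3) weight 1/78
  (Z=0, X=0, W=1, Y=2, U=2) weight 1/78
  (Z=1, X=0, W=1, Y=2, U=1) weight 1/117
  … 30 more
Group by U:
  weight(U=0) = 37/624
  weight(U=1) = 5/104
  weight(U=2) = 203/1872
  weight(U=3) = 15/208
Total weight = 37/624 + 5/104 + 203/1872 + 15/208 = 539/1872
P(U=0 | obs) = 37/624 / 539/1872 = 111/539
P(U=1 | obs) = 5/104 / 539/1872 = 90/539
P(U=2 | obs) = 203/1872 / 539/1872 = 29/77
P(U=3 | obs) = 15/208 / 539/1872 = 135/539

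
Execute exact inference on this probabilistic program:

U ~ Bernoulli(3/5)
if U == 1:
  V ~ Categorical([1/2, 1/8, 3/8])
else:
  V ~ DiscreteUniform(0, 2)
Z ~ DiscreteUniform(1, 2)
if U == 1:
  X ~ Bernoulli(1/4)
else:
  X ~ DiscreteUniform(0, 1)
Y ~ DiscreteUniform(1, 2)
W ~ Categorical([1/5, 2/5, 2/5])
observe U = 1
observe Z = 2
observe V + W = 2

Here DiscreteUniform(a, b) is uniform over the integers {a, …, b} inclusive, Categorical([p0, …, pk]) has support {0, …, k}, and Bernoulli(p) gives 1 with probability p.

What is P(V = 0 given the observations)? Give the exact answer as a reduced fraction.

P(V = 0 | obs) = 8/13

Enumerate traces; 12 have nonzero weight after conditioning:
  (U=1, V=0, Z=2, X=0, Y=1, W=2) weight 9/400
  (U=1, V=0, Z=2, X=0, Y=2, W=2) weight 9/400
  (U=1, V=0, Z=2, X=1, Y=1, W=2) weight 3/400
  (U=1, V=0, Z=2, X=1, Y=2, W=2) weight 3/400
  (U=1, V=1, Z=2, X=0, Y=1, W=1) weight 9/1600
  (U=1, V=1, Z=2, X=0, Y=2, W=1) weight 9/1600
  (U=1, V=1, Z=2, X=1, Y=1, W=1) weight 3/1600
  (U=1, V=1, Z=2, X=1, Y=2, W=1) weight 3/1600
  (U=1, V=2, Z=2, X=0, Y=1, W=0) weight 27/3200
  … 3 more
Group by V:
  weight(V=0) = 3/50
  weight(V=1) = 3/200
  weight(V=2) = 9/400
Total weight = 3/50 + 3/200 + 9/400 = 39/400
P(V=0 | obs) = 3/50 / 39/400 = 8/13
P(V=1 | obs) = 3/200 / 39/400 = 2/13
P(V=2 | obs) = 9/400 / 39/400 = 3/13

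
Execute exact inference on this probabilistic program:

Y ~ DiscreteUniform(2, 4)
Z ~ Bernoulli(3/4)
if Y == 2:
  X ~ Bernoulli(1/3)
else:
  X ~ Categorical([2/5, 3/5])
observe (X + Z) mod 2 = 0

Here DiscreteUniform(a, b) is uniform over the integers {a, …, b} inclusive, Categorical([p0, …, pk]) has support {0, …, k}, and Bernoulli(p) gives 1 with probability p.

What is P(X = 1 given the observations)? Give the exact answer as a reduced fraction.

Enumerate traces; 6 have nonzero weight after conditioning:
  (Y=2, Z=0, X=0) weight 1/18
  (Y=2, Z=1, X=1) weight 1/12
  (Y=3, Z=0, X=0) weight 1/30
  (Y=3, Z=1, X=1) weight 3/20
  (Y=4, Z=0, X=0) weight 1/30
  (Y=4, Z=1, X=1) weight 3/20
Group by X:
  weight(X=0) = 11/90
  weight(X=1) = 23/60
Total weight = 11/90 + 23/60 = 91/180
P(X=0 | obs) = 11/90 / 91/180 = 22/91
P(X=1 | obs) = 23/60 / 91/180 = 69/91

P(X = 1 | obs) = 69/91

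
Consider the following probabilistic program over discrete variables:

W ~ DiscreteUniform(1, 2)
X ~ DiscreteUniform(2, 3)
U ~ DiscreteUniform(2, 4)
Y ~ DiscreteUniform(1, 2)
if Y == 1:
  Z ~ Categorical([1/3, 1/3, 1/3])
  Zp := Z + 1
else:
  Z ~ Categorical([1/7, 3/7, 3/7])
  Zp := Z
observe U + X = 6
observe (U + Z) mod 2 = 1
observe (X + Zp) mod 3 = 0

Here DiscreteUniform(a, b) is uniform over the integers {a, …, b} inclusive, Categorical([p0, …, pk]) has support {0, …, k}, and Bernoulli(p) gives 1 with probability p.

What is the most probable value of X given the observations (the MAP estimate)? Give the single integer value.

argmax_v P(X = v | obs) = 3

Enumerate traces; 6 have nonzero weight after conditioning:
  (W=1, X=2, U=4, Y=2, Z=1) weight 1/56
  (W=1, X=3, U=3, Y=1, Z=2) weight 1/72
  (W=1, X=3, U=3, Y=2, Z=0) weight 1/168
  (W=2, X=2, U=4, Y=2, Z=1) weight 1/56
  (W=2, X=3, U=3, Y=1, Z=2) weight 1/72
  (W=2, X=3, U=3, Y=2, Z=0) weight 1/168
Group by X:
  weight(X=2) = 1/28
  weight(X=3) = 5/126
Total weight = 1/28 + 5/126 = 19/252
P(X=2 | obs) = 1/28 / 19/252 = 9/19
P(X=3 | obs) = 5/126 / 19/252 = 10/19
argmax = 3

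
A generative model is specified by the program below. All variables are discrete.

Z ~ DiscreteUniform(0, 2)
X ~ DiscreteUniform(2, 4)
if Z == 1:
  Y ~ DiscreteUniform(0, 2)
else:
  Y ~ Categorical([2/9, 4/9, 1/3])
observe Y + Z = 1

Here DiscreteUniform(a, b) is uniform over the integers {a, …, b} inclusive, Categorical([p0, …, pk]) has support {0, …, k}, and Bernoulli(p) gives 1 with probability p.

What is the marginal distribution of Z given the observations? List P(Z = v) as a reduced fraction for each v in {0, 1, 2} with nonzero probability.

Enumerate traces; 6 have nonzero weight after conditioning:
  (Z=0, X=2, Y=1) weight 4/81
  (Z=0, X=3, Y=1) weight 4/81
  (Z=0, X=4, Y=1) weight 4/81
  (Z=1, X=2, Y=0) weight 1/27
  (Z=1, X=3, Y=0) weight 1/27
  (Z=1, X=4, Y=0) weight 1/27
Group by Z:
  weight(Z=0) = 4/27
  weight(Z=1) = 1/9
Total weight = 4/27 + 1/9 = 7/27
P(Z=0 | obs) = 4/27 / 7/27 = 4/7
P(Z=1 | obs) = 1/9 / 7/27 = 3/7

P(Z=0) = 4/7, P(Z=1) = 3/7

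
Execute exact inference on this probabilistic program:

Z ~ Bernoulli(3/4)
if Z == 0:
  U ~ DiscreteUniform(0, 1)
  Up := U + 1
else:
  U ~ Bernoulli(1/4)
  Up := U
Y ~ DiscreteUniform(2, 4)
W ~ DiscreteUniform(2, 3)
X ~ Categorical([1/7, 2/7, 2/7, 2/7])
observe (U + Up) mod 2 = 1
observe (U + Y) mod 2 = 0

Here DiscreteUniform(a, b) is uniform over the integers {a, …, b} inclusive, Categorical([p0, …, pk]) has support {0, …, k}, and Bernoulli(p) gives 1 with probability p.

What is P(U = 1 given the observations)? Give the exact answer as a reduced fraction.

P(U = 1 | obs) = 1/3

Enumerate traces; 24 have nonzero weight after conditioning:
  (Z=0, U=0, Y=2, W=2, X=0) weight 1/336
  (Z=0, U=0, Y=2, W=2, X=1) weight 1/168
  (Z=0, U=0, Y=2, W=2, X=2) weight 1/168
  (Z=0, U=0, Y=2, W=2, X=3) weight 1/168
  (Z=0, U=0, Y=2, W=3, X=0) weight 1/336
  (Z=0, U=0, Y=2, W=3, X=1) weight 1/168
  (Z=0, U=0, Y=2, W=3, X=2) weight 1/168
  (Z=0, U=0, Y=2, W=3, X=3) weight 1/168
  (Z=0, U=1, Y=3, W=2, X=0) weight 1/336
  … 15 more
Group by U:
  weight(U=0) = 1/12
  weight(U=1) = 1/24
Total weight = 1/12 + 1/24 = 1/8
P(U=0 | obs) = 1/12 / 1/8 = 2/3
P(U=1 | obs) = 1/24 / 1/8 = 1/3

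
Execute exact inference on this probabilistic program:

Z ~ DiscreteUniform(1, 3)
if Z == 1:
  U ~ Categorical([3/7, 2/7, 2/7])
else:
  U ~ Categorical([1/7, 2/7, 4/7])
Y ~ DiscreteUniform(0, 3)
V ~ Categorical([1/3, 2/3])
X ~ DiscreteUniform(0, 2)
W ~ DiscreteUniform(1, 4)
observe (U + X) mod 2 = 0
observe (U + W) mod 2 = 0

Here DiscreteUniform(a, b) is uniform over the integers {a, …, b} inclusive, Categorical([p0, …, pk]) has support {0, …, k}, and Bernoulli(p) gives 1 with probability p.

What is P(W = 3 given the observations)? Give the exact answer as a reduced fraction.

Enumerate traces; 240 have nonzero weight after conditioning:
  (Z=1, U=0, Y=0, V=0, X=0, W=2) weight 1/1008
  (Z=1, U=0, Y=0, V=0, X=0, W=4) weight 1/1008
  (Z=1, U=0, Y=0, V=0, X=2, W=2) weight 1/1008
  (Z=1, U=0, Y=0, V=0, X=2, W=4) weight 1/1008
  (Z=1, U=0, Y=0, V=1, X=0, W=2) weight 1/504
  (Z=1, U=0, Y=0, V=1, X=0, W=4) weight 1/504
  (Z=1, U=0, Y=0, V=1, X=2, W=2) weight 1/504
  (Z=1, U=0, Y=0, V=1, X=2, W=4) weight 1/504
  (Z=1, U=1, Y=0, V=0, X=1, W=1) weight 1/1512
  (Z=1, U=1, Y=0, V=0, X=1, W=3) weight 1/1512
  … 230 more
Group by W:
  weight(W=1) = 1/42
  weight(W=2) = 5/42
  weight(W=3) = 1/42
  weight(W=4) = 5/42
Total weight = 1/42 + 5/42 + 1/42 + 5/42 = 2/7
P(W=1 | obs) = 1/42 / 2/7 = 1/12
P(W=2 | obs) = 5/42 / 2/7 = 5/12
P(W=3 | obs) = 1/42 / 2/7 = 1/12
P(W=4 | obs) = 5/42 / 2/7 = 5/12

P(W = 3 | obs) = 1/12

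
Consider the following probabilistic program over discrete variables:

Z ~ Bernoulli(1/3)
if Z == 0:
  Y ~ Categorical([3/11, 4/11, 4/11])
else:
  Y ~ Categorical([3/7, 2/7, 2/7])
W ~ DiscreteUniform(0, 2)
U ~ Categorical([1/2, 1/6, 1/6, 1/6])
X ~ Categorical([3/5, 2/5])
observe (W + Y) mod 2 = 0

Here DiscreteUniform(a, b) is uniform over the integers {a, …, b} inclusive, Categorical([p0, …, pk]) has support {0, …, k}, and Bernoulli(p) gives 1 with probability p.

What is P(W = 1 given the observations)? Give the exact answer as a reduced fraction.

P(W = 1 | obs) = 13/64

Enumerate traces; 80 have nonzero weight after conditioning:
  (Z=0, Y=0, W=0, U=0, X=0) weight 1/55
  (Z=0, Y=0, W=0, U=0, X=1) weight 2/165
  (Z=0, Y=0, W=0, U=1, X=0) weight 1/165
  (Z=0, Y=0, W=0, U=1, X=1) weight 2/495
  (Z=0, Y=0, W=0, U=2, X=0) weight 1/165
  (Z=0, Y=0, W=0, U=2, X=1) weight 2/495
  (Z=0, Y=0, W=0, U=3, X=0) weight 1/165
  (Z=0, Y=0, W=0, U=3, X=1) weight 2/495
  (Z=0, Y=0, W=2, U=0, X=0) weight 1/55
  (Z=0, Y=1, W=1, U=0, X=0) weight 4/165
  … 70 more
Group by W:
  weight(W=0) = 17/77
  weight(W=1) = 26/231
  weight(W=2) = 17/77
Total weight = 17/77 + 26/231 + 17/77 = 128/231
P(W=0 | obs) = 17/77 / 128/231 = 51/128
P(W=1 | obs) = 26/231 / 128/231 = 13/64
P(W=2 | obs) = 17/77 / 128/231 = 51/128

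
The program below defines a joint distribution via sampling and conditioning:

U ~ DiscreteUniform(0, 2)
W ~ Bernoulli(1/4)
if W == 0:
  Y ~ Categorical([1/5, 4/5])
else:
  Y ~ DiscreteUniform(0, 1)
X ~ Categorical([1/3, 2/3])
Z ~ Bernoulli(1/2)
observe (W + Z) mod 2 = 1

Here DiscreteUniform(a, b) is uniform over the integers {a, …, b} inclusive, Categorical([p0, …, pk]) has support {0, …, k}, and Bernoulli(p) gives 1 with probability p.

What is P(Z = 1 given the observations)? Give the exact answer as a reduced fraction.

Enumerate traces; 24 have nonzero weight after conditioning:
  (U=0, W=0, Y=0, X=0, Z=1) weight 1/120
  (U=0, W=0, Y=0, X=1, Z=1) weight 1/60
  (U=0, W=0, Y=1, X=0, Z=1) weight 1/30
  (U=0, W=0, Y=1, X=1, Z=1) weight 1/15
  (U=0, W=1, Y=0, X=0, Z=0) weight 1/144
  (U=0, W=1, Y=0, X=1, Z=0) weight 1/72
  (U=0, W=1, Y=1, X=0, Z=0) weight 1/144
  (U=0, W=1, Y=1, X=1, Z=0) weight 1/72
  … 16 more
Group by Z:
  weight(Z=0) = 1/8
  weight(Z=1) = 3/8
Total weight = 1/8 + 3/8 = 1/2
P(Z=0 | obs) = 1/8 / 1/2 = 1/4
P(Z=1 | obs) = 3/8 / 1/2 = 3/4

P(Z = 1 | obs) = 3/4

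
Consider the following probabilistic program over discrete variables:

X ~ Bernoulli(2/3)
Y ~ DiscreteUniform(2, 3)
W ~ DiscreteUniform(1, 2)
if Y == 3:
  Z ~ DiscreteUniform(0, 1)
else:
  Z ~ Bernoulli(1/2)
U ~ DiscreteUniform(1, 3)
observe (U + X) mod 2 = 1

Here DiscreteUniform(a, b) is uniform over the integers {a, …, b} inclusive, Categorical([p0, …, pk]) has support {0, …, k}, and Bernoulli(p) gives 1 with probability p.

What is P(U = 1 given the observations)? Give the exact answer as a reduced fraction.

Enumerate traces; 24 have nonzero weight after conditioning:
  (X=0, Y=2, W=1, Z=0, U=1) weight 1/72
  (X=0, Y=2, W=1, Z=0, U=3) weight 1/72
  (X=0, Y=2, W=1, Z=1, U=1) weight 1/72
  (X=0, Y=2, W=1, Z=1, U=3) weight 1/72
  (X=0, Y=2, W=2, Z=0, U=1) weight 1/72
  (X=0, Y=2, W=2, Z=0, U=3) weight 1/72
  (X=0, Y=2, W=2, Z=1, U=1) weight 1/72
  (X=0, Y=2, W=2, Z=1, U=3) weight 1/72
  (X=1, Y=2, W=1, Z=0, U=2) weight 1/36
  … 15 more
Group by U:
  weight(U=1) = 1/9
  weight(U=2) = 2/9
  weight(U=3) = 1/9
Total weight = 1/9 + 2/9 + 1/9 = 4/9
P(U=1 | obs) = 1/9 / 4/9 = 1/4
P(U=2 | obs) = 2/9 / 4/9 = 1/2
P(U=3 | obs) = 1/9 / 4/9 = 1/4

P(U = 1 | obs) = 1/4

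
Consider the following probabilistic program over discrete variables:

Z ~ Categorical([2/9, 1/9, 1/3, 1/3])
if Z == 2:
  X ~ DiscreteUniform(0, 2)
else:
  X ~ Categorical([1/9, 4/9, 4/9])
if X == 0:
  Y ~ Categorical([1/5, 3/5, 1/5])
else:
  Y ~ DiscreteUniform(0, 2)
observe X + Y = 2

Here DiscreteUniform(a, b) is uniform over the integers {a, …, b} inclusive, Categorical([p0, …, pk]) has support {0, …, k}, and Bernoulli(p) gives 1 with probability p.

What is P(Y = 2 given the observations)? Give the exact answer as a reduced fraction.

Enumerate traces; 12 have nonzero weight after conditioning:
  (Z=0, X=0, Y=2) weight 2/405
  (Z=0, X=1, Y=1) weight 8/243
  (Z=0, X=2, Y=0) weight 8/243
  (Z=1, X=0, Y=2) weight 1/405
  (Z=1, X=1, Y=1) weight 4/243
  (Z=1, X=2, Y=0) weight 4/243
  (Z=2, X=0, Y=2) weight 1/45
  (Z=2, X=1, Y=1) weight 1/27
  … 4 more
Group by Y:
  weight(Y=0) = 11/81
  weight(Y=1) = 11/81
  weight(Y=2) = 1/27
Total weight = 11/81 + 11/81 + 1/27 = 25/81
P(Y=0 | obs) = 11/81 / 25/81 = 11/25
P(Y=1 | obs) = 11/81 / 25/81 = 11/25
P(Y=2 | obs) = 1/27 / 25/81 = 3/25

P(Y = 2 | obs) = 3/25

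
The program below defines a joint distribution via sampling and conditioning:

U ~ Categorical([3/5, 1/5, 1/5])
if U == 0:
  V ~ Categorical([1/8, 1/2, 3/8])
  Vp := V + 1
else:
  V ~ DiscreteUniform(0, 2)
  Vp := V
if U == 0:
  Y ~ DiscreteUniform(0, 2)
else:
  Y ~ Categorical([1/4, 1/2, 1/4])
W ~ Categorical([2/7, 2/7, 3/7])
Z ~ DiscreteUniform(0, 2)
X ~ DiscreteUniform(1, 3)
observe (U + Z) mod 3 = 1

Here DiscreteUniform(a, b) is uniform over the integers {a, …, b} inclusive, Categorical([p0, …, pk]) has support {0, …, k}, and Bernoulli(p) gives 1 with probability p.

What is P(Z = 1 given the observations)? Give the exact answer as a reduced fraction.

P(Z = 1 | obs) = 3/5

Enumerate traces; 243 have nonzero weight after conditioning:
  (U=0, V=0, Y=0, W=0, Z=1, X=1) weight 1/1260
  (U=0, V=0, Y=0, W=0, Z=1, X=2) weight 1/1260
  (U=0, V=0, Y=0, W=0, Z=1, X=3) weight 1/1260
  (U=0, V=0, Y=0, W=1, Z=1, X=1) weight 1/1260
  (U=0, V=0, Y=0, W=1, Z=1, X=2) weight 1/1260
  (U=0, V=0, Y=0, W=1, Z=1, X=3) weight 1/1260
  (U=0, V=0, Y=0, W=2, Z=1, X=1) weight 1/840
  (U=0, V=0, Y=0, W=2, Z=1, X=2) weight 1/840
  (U=1, V=0, Y=0, W=0, Z=0, X=1) weight 1/1890
  (U=2, V=0, Y=0, W=0, Z=2, X=1) weight 1/1890
  … 233 more
Group by Z:
  weight(Z=0) = 1/15
  weight(Z=1) = 1/5
  weight(Z=2) = 1/15
Total weight = 1/15 + 1/5 + 1/15 = 1/3
P(Z=0 | obs) = 1/15 / 1/3 = 1/5
P(Z=1 | obs) = 1/5 / 1/3 = 3/5
P(Z=2 | obs) = 1/15 / 1/3 = 1/5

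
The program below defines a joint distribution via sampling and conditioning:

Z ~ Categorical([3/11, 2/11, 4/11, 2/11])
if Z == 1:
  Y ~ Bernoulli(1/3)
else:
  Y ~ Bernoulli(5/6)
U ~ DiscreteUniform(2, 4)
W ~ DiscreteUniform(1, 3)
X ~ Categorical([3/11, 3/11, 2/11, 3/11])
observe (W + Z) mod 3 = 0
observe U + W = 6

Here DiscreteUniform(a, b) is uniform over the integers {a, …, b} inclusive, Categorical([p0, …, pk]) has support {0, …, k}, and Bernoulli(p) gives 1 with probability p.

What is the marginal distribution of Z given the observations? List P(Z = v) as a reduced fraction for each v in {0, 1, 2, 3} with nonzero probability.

P(Z=0) = 3/7, P(Z=1) = 2/7, P(Z=3) = 2/7

Enumerate traces; 24 have nonzero weight after conditioning:
  (Z=0, Y=0, U=3, W=3, X=0) weight 1/726
  (Z=0, Y=0, U=3, W=3, X=1) weight 1/726
  (Z=0, Y=0, U=3, W=3, X=2) weight 1/1089
  (Z=0, Y=0, U=3, W=3, X=3) weight 1/726
  (Z=0, Y=1, U=3, W=3, X=0) weight 5/726
  (Z=0, Y=1, U=3, W=3, X=1) weight 5/726
  (Z=0, Y=1, U=3, W=3, X=2) weight 5/1089
  (Z=0, Y=1, U=3, W=3, X=3) weight 5/726
  (Z=1, Y=0, U=4, W=2, X=0) weight 4/1089
  (Z=3, Y=0, U=3, W=3, X=0) weight 1/1089
  … 14 more
Group by Z:
  weight(Z=0) = 1/33
  weight(Z=1) = 2/99
  weight(Z=3) = 2/99
Total weight = 1/33 + 2/99 + 2/99 = 7/99
P(Z=0 | obs) = 1/33 / 7/99 = 3/7
P(Z=1 | obs) = 2/99 / 7/99 = 2/7
P(Z=3 | obs) = 2/99 / 7/99 = 2/7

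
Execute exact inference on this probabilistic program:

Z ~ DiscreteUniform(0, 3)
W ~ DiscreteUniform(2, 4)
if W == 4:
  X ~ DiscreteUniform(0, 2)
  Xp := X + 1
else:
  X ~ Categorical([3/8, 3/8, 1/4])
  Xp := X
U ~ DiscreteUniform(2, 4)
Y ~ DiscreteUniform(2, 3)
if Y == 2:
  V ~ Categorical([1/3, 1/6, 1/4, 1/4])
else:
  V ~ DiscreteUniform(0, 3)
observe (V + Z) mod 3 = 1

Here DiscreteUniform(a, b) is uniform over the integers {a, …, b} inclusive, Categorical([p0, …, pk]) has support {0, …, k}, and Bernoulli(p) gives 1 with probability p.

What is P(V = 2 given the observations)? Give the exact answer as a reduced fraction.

P(V = 2 | obs) = 6/29

Enumerate traces; 270 have nonzero weight after conditioning:
  (Z=0, W=2, X=0, U=2, Y=2, V=1) weight 1/1152
  (Z=0, W=2, X=0, U=2, Y=3, V=1) weight 1/768
  (Z=0, W=2, X=0, U=3, Y=2, V=1) weight 1/1152
  (Z=0, W=2, X=0, U=3, Y=3, V=1) weight 1/768
  (Z=0, W=2, X=0, U=4, Y=2, V=1) weight 1/1152
  (Z=0, W=2, X=0, U=4, Y=3, V=1) weight 1/768
  (Z=0, W=2, X=1, U=2, Y=2, V=1) weight 1/1152
  (Z=0, W=2, X=1, U=2, Y=3, V=1) weight 1/768
  (Z=1, W=2, X=0, U=2, Y=2, V=0) weight 1/576
  (Z=1, W=2, X=0, U=2, Y=2, V=3) weight 1/768
  … 260 more
Group by V:
  weight(V=0) = 7/96
  weight(V=1) = 5/48
  weight(V=2) = 1/16
  weight(V=3) = 1/16
Total weight = 7/96 + 5/48 + 1/16 + 1/16 = 29/96
P(V=0 | obs) = 7/96 / 29/96 = 7/29
P(V=1 | obs) = 5/48 / 29/96 = 10/29
P(V=2 | obs) = 1/16 / 29/96 = 6/29
P(V=3 | obs) = 1/16 / 29/96 = 6/29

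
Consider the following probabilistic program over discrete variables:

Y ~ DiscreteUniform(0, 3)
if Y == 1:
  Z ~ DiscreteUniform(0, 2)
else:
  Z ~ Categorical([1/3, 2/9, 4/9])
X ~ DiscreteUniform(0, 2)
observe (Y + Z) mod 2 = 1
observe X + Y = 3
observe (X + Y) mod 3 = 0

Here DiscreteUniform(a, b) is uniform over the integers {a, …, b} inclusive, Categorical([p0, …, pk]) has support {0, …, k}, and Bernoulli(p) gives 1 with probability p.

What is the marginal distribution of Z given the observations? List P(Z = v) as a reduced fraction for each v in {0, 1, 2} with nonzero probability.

P(Z=0) = 2/5, P(Z=1) = 2/15, P(Z=2) = 7/15

Enumerate traces; 5 have nonzero weight after conditioning:
  (Y=1, Z=0, X=2) weight 1/36
  (Y=1, Z=2, X=2) weight 1/36
  (Y=2, Z=1, X=1) weight 1/54
  (Y=3, Z=0, X=0) weight 1/36
  (Y=3, Z=2, X=0) weight 1/27
Group by Z:
  weight(Z=0) = 1/18
  weight(Z=1) = 1/54
  weight(Z=2) = 7/108
Total weight = 1/18 + 1/54 + 7/108 = 5/36
P(Z=0 | obs) = 1/18 / 5/36 = 2/5
P(Z=1 | obs) = 1/54 / 5/36 = 2/15
P(Z=2 | obs) = 7/108 / 5/36 = 7/15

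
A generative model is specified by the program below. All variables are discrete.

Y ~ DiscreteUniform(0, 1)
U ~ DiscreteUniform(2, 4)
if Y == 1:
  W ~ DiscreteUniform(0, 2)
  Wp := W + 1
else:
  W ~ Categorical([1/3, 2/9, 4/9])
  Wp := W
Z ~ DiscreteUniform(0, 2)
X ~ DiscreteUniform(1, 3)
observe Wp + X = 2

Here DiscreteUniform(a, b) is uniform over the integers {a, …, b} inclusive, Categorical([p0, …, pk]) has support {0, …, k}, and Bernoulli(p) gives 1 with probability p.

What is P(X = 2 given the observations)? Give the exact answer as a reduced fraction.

Enumerate traces; 27 have nonzero weight after conditioning:
  (Y=0, U=2, W=0, Z=0, X=2) weight 1/162
  (Y=0, U=2, W=0, Z=1, X=2) weight 1/162
  (Y=0, U=2, W=0, Z=2, X=2) weight 1/162
  (Y=0, U=2, W=1, Z=0, X=1) weight 1/243
  (Y=0, U=2, W=1, Z=1, X=1) weight 1/243
  (Y=0, U=2, W=1, Z=2, X=1) weight 1/243
  (Y=0, U=3, W=0, Z=0, X=2) weight 1/162
  (Y=0, U=3, W=0, Z=1, X=2) weight 1/162
  … 19 more
Group by X:
  weight(X=1) = 5/54
  weight(X=2) = 1/18
Total weight = 5/54 + 1/18 = 4/27
P(X=1 | obs) = 5/54 / 4/27 = 5/8
P(X=2 | obs) = 1/18 / 4/27 = 3/8

P(X = 2 | obs) = 3/8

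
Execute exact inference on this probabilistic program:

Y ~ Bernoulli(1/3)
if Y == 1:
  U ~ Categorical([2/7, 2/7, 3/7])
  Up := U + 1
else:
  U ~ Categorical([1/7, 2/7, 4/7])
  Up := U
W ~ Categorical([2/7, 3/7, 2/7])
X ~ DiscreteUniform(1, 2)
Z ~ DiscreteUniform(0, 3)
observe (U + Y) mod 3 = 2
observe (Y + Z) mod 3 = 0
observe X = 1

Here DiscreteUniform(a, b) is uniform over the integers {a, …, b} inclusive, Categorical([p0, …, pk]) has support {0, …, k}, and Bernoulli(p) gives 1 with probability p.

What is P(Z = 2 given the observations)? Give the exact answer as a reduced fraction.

Enumerate traces; 9 have nonzero weight after conditioning:
  (Y=0, U=2, W=0, X=1, Z=0) weight 2/147
  (Y=0, U=2, W=0, X=1, Z=3) weight 2/147
  (Y=0, U=2, W=1, X=1, Z=0) weight 1/49
  (Y=0, U=2, W=1, X=1, Z=3) weight 1/49
  (Y=0, U=2, W=2, X=1, Z=0) weight 2/147
  (Y=0, U=2, W=2, X=1, Z=3) weight 2/147
  (Y=1, U=1, W=0, X=1, Z=2) weight 1/294
  (Y=1, U=1, W=1, X=1, Z=2) weight 1/196
  … 1 more
Group by Z:
  weight(Z=0) = 1/21
  weight(Z=2) = 1/84
  weight(Z=3) = 1/21
Total weight = 1/21 + 1/84 + 1/21 = 3/28
P(Z=0 | obs) = 1/21 / 3/28 = 4/9
P(Z=2 | obs) = 1/84 / 3/28 = 1/9
P(Z=3 | obs) = 1/21 / 3/28 = 4/9

P(Z = 2 | obs) = 1/9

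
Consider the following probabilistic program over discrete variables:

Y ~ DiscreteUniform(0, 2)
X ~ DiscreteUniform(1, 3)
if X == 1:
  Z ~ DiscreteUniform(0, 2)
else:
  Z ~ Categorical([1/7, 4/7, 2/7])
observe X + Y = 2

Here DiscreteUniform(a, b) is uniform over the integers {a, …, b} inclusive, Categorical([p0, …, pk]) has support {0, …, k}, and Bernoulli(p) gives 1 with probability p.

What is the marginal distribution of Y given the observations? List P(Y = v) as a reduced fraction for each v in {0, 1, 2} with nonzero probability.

P(Y=0) = 1/2, P(Y=1) = 1/2

Enumerate traces; 6 have nonzero weight after conditioning:
  (Y=0, X=2, Z=0) weight 1/63
  (Y=0, X=2, Z=1) weight 4/63
  (Y=0, X=2, Z=2) weight 2/63
  (Y=1, X=1, Z=0) weight 1/27
  (Y=1, X=1, Z=1) weight 1/27
  (Y=1, X=1, Z=2) weight 1/27
Group by Y:
  weight(Y=0) = 1/9
  weight(Y=1) = 1/9
Total weight = 1/9 + 1/9 = 2/9
P(Y=0 | obs) = 1/9 / 2/9 = 1/2
P(Y=1 | obs) = 1/9 / 2/9 = 1/2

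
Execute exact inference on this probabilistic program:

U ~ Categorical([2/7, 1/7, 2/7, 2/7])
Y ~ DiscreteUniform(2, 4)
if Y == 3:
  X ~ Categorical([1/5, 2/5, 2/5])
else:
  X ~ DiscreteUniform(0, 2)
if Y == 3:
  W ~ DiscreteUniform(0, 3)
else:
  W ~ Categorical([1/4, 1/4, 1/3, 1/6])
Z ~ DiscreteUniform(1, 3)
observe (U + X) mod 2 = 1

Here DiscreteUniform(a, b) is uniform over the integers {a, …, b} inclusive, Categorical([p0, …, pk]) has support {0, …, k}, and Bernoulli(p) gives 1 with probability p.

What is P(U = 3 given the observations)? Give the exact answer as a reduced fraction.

P(U = 3 | obs) = 58/151

Enumerate traces; 216 have nonzero weight after conditioning:
  (U=0, Y=2, X=1, W=0, Z=1) weight 1/378
  (U=0, Y=2, X=1, W=0, Z=2) weight 1/378
  (U=0, Y=2, X=1, W=0, Z=3) weight 1/378
  (U=0, Y=2, X=1, W=1, Z=1) weight 1/378
  (U=0, Y=2, X=1, W=1, Z=2) weight 1/378
  (U=0, Y=2, X=1, W=1, Z=3) weight 1/378
  (U=0, Y=2, X=1, W=2, Z=1) weight 2/567
  (U=0, Y=2, X=1, W=2, Z=2) weight 2/567
  (U=1, Y=2, X=0, W=0, Z=1) weight 1/756
  (U=2, Y=2, X=1, W=0, Z=1) weight 1/378
  … 206 more
Group by U:
  weight(U=0) = 32/315
  weight(U=1) = 29/315
  weight(U=2) = 32/315
  weight(U=3) = 58/315
Total weight = 32/315 + 29/315 + 32/315 + 58/315 = 151/315
P(U=0 | obs) = 32/315 / 151/315 = 32/151
P(U=1 | obs) = 29/315 / 151/315 = 29/151
P(U=2 | obs) = 32/315 / 151/315 = 32/151
P(U=3 | obs) = 58/315 / 151/315 = 58/151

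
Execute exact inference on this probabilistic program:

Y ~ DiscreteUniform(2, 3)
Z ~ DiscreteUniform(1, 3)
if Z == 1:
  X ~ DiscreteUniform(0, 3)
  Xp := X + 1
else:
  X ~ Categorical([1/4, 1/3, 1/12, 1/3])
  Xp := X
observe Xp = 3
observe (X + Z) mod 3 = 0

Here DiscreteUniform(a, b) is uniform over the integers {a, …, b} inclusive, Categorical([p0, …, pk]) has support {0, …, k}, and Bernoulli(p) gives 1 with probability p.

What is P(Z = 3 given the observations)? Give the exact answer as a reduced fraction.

Enumerate traces; 4 have nonzero weight after conditioning:
  (Y=2, Z=1, X=2) weight 1/24
  (Y=2, Z=3, X=3) weight 1/18
  (Y=3, Z=1, X=2) weight 1/24
  (Y=3, Z=3, X=3) weight 1/18
Group by Z:
  weight(Z=1) = 1/12
  weight(Z=3) = 1/9
Total weight = 1/12 + 1/9 = 7/36
P(Z=1 | obs) = 1/12 / 7/36 = 3/7
P(Z=3 | obs) = 1/9 / 7/36 = 4/7

P(Z = 3 | obs) = 4/7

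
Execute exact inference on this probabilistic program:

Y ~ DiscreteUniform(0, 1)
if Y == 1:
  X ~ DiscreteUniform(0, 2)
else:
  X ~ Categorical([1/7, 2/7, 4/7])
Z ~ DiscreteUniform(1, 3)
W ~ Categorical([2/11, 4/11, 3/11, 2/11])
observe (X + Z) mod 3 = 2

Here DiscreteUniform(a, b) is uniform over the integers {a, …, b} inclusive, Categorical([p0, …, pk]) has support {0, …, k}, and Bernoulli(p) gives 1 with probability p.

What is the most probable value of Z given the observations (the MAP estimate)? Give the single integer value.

Enumerate traces; 24 have nonzero weight after conditioning:
  (Y=0, X=0, Z=2, W=0) weight 1/231
  (Y=0, X=0, Z=2, W=1) weight 2/231
  (Y=0, X=0, Z=2, W=2) weight 1/154
  (Y=0, X=0, Z=2, W=3) weight 1/231
  (Y=0, X=1, Z=1, W=0) weight 2/231
  (Y=0, X=1, Z=1, W=1) weight 4/231
  (Y=0, X=1, Z=1, W=2) weight 1/77
  (Y=0, X=1, Z=1, W=3) weight 2/231
  (Y=0, X=2, Z=3, W=0) weight 4/231
  … 15 more
Group by Z:
  weight(Z=1) = 13/126
  weight(Z=2) = 5/63
  weight(Z=3) = 19/126
Total weight = 13/126 + 5/63 + 19/126 = 1/3
P(Z=1 | obs) = 13/126 / 1/3 = 13/42
P(Z=2 | obs) = 5/63 / 1/3 = 5/21
P(Z=3 | obs) = 19/126 / 1/3 = 19/42
argmax = 3

argmax_v P(Z = v | obs) = 3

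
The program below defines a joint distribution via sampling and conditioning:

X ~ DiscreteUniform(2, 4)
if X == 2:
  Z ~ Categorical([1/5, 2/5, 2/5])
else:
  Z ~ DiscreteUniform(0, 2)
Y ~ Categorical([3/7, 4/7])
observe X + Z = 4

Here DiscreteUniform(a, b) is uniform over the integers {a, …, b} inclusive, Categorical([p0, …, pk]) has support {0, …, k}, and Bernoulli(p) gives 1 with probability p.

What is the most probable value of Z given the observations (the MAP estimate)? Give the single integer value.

Enumerate traces; 6 have nonzero weight after conditioning:
  (X=2, Z=2, Y=0) weight 2/35
  (X=2, Z=2, Y=1) weight 8/105
  (X=3, Z=1, Y=0) weight 1/21
  (X=3, Z=1, Y=1) weight 4/63
  (X=4, Z=0, Y=0) weight 1/21
  (X=4, Z=0, Y=1) weight 4/63
Group by Z:
  weight(Z=0) = 1/9
  weight(Z=1) = 1/9
  weight(Z=2) = 2/15
Total weight = 1/9 + 1/9 + 2/15 = 16/45
P(Z=0 | obs) = 1/9 / 16/45 = 5/16
P(Z=1 | obs) = 1/9 / 16/45 = 5/16
P(Z=2 | obs) = 2/15 / 16/45 = 3/8
argmax = 2

argmax_v P(Z = v | obs) = 2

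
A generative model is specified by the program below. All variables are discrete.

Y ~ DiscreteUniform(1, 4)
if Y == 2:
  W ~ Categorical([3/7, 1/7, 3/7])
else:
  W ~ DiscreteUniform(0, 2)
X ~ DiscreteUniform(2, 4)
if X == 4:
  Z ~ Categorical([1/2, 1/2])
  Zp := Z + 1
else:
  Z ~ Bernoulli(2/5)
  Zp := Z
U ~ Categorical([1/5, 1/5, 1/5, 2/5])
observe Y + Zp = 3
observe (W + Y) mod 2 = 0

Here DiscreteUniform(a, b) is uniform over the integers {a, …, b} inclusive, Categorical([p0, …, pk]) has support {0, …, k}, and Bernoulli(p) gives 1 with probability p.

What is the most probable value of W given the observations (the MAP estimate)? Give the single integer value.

argmax_v P(W = v | obs) = 1

Enumerate traces; 36 have nonzero weight after conditioning:
  (Y=1, W=1, X=4, Z=1, U=0) weight 1/360
  (Y=1, W=1, X=4, Z=1, U=1) weight 1/360
  (Y=1, W=1, X=4, Z=1, U=2) weight 1/360
  (Y=1, W=1, X=4, Z=1, U=3) weight 1/180
  (Y=2, W=0, X=2, Z=1, U=0) weight 1/350
  (Y=2, W=0, X=2, Z=1, U=1) weight 1/350
  (Y=2, W=0, X=2, Z=1, U=2) weight 1/350
  (Y=2, W=0, X=2, Z=1, U=3) weight 1/175
  (Y=2, W=2, X=2, Z=1, U=0) weight 1/350
  … 27 more
Group by W:
  weight(W=0) = 13/280
  weight(W=1) = 17/360
  weight(W=2) = 13/280
Total weight = 13/280 + 17/360 + 13/280 = 353/2520
P(W=0 | obs) = 13/280 / 353/2520 = 117/353
P(W=1 | obs) = 17/360 / 353/2520 = 119/353
P(W=2 | obs) = 13/280 / 353/2520 = 117/353
argmax = 1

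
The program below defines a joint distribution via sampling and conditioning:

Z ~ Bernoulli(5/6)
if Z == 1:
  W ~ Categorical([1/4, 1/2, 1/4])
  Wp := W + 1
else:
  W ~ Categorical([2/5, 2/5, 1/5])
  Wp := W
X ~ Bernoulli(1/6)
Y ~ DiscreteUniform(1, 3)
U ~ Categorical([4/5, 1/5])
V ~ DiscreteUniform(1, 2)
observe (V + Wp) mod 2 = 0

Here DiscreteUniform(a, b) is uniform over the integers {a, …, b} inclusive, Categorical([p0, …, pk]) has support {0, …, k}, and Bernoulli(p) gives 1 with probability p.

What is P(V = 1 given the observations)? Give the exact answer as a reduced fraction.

Enumerate traces; 72 have nonzero weight after conditioning:
  (Z=0, W=0, X=0, Y=1, U=0, V=2) weight 1/135
  (Z=0, W=0, X=0, Y=1, U=1, V=2) weight 1/540
  (Z=0, W=0, X=0, Y=2, U=0, V=2) weight 1/135
  (Z=0, W=0, X=0, Y=2, U=1, V=2) weight 1/540
  (Z=0, W=0, X=0, Y=3, U=0, V=2) weight 1/135
  (Z=0, W=0, X=0, Y=3, U=1, V=2) weight 1/540
  (Z=0, W=0, X=1, Y=1, U=0, V=2) weight 1/675
  (Z=0, W=0, X=1, Y=1, U=1, V=2) weight 1/2700
  (Z=0, W=1, X=0, Y=1, U=0, V=1) weight 1/135
  … 63 more
Group by V:
  weight(V=1) = 29/120
  weight(V=2) = 31/120
Total weight = 29/120 + 31/120 = 1/2
P(V=1 | obs) = 29/120 / 1/2 = 29/60
P(V=2 | obs) = 31/120 / 1/2 = 31/60

P(V = 1 | obs) = 29/60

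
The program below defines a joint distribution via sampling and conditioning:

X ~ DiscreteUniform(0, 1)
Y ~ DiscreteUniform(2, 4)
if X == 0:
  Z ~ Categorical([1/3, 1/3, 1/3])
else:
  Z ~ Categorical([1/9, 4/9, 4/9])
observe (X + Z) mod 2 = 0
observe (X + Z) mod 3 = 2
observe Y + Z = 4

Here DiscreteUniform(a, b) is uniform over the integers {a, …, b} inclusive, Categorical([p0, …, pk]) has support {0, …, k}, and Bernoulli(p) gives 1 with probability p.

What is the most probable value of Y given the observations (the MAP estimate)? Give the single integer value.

argmax_v P(Y = v | obs) = 3

Enumerate traces; 2 have nonzero weight after conditioning:
  (X=0, Y=2, Z=2) weight 1/18
  (X=1, Y=3, Z=1) weight 2/27
Group by Y:
  weight(Y=2) = 1/18
  weight(Y=3) = 2/27
Total weight = 1/18 + 2/27 = 7/54
P(Y=2 | obs) = 1/18 / 7/54 = 3/7
P(Y=3 | obs) = 2/27 / 7/54 = 4/7
argmax = 3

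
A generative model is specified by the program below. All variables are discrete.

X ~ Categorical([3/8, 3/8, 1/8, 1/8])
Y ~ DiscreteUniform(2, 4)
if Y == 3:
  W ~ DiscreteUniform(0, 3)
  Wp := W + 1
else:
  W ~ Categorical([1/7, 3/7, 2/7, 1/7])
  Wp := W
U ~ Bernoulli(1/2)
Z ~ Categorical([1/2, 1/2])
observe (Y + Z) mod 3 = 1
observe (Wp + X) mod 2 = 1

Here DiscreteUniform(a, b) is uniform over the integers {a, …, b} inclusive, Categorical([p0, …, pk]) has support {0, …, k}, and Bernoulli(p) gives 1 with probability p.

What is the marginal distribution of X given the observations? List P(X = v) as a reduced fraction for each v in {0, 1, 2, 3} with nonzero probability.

Enumerate traces; 32 have nonzero weight after conditioning:
  (X=0, Y=3, W=0, U=0, Z=1) weight 1/128
  (X=0, Y=3, W=0, U=1, Z=1) weight 1/128
  (X=0, Y=3, W=2, U=0, Z=1) weight 1/128
  (X=0, Y=3, W=2, U=1, Z=1) weight 1/128
  (X=0, Y=4, W=1, U=0, Z=0) weight 3/224
  (X=0, Y=4, W=1, U=1, Z=0) weight 3/224
  (X=0, Y=4, W=3, U=0, Z=0) weight 1/224
  (X=0, Y=4, W=3, U=1, Z=0) weight 1/224
  (X=1, Y=3, W=1, U=0, Z=1) weight 1/128
  (X=2, Y=3, W=0, U=0, Z=1) weight 1/384
  … 22 more
Group by X:
  weight(X=0) = 15/224
  weight(X=1) = 13/224
  weight(X=2) = 5/224
  weight(X=3) = 13/672
Total weight = 15/224 + 13/224 + 5/224 + 13/672 = 1/6
P(X=0 | obs) = 15/224 / 1/6 = 45/112
P(X=1 | obs) = 13/224 / 1/6 = 39/112
P(X=2 | obs) = 5/224 / 1/6 = 15/112
P(X=3 | obs) = 13/672 / 1/6 = 13/112

P(X=0) = 45/112, P(X=1) = 39/112, P(X=2) = 15/112, P(X=3) = 13/112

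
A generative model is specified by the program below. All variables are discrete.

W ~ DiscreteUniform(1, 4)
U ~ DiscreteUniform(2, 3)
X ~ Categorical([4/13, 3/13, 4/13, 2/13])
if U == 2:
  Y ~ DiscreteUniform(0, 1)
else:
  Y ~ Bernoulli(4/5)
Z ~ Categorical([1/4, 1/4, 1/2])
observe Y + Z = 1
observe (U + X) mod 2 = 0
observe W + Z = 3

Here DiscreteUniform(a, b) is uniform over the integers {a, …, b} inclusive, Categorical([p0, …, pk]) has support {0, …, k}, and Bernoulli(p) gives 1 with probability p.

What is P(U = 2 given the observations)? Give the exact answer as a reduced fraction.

Enumerate traces; 8 have nonzero weight after conditioning:
  (W=2, U=2, X=0, Y=0, Z=1) weight 1/208
  (W=2, U=2, X=2, Y=0, Z=1) weight 1/208
  (W=2, U=3, X=1, Y=0, Z=1) weight 3/2080
  (W=2, U=3, X=3, Y=0, Z=1) weight 1/1040
  (W=3, U=2, X=0, Y=1, Z=0) weight 1/208
  (W=3, U=2, X=2, Y=1, Z=0) weight 1/208
  (W=3, U=3, X=1, Y=1, Z=0) weight 3/520
  (W=3, U=3, X=3, Y=1, Z=0) weight 1/260
Group by U:
  weight(U=2) = 1/52
  weight(U=3) = 5/416
Total weight = 1/52 + 5/416 = 1/32
P(U=2 | obs) = 1/52 / 1/32 = 8/13
P(U=3 | obs) = 5/416 / 1/32 = 5/13

P(U = 2 | obs) = 8/13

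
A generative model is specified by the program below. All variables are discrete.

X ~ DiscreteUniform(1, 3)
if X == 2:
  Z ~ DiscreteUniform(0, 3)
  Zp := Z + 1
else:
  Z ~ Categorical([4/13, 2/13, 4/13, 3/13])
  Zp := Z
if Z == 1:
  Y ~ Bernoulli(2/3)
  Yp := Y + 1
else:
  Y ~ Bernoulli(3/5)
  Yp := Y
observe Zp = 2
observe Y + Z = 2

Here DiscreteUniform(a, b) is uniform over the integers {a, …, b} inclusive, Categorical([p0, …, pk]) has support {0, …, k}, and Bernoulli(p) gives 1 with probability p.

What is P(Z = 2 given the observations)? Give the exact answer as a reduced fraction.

P(Z = 2 | obs) = 96/161

Enumerate traces; 3 have nonzero weight after conditioning:
  (X=1, Z=2, Y=0) weight 8/195
  (X=2, Z=1, Y=1) weight 1/18
  (X=3, Z=2, Y=0) weight 8/195
Group by Z:
  weight(Z=1) = 1/18
  weight(Z=2) = 16/195
Total weight = 1/18 + 16/195 = 161/1170
P(Z=1 | obs) = 1/18 / 161/1170 = 65/161
P(Z=2 | obs) = 16/195 / 161/1170 = 96/161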